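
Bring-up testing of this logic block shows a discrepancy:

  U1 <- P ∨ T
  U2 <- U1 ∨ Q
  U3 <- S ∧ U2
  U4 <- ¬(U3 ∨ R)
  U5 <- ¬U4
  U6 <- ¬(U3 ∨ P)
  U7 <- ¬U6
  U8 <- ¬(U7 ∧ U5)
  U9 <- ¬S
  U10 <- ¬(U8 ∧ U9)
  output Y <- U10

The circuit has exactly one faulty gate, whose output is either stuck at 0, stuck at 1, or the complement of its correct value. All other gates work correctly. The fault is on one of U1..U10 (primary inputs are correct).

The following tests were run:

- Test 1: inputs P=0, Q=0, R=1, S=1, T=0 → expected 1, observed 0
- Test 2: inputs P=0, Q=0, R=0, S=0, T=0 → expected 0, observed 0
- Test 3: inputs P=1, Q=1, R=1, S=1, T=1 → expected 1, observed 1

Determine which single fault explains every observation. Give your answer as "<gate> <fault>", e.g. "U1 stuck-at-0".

Fault-free values for test 1 (P=0, Q=0, R=1, S=1, T=0): U1=0, U2=0, U3=0, U4=0, U5=1, U6=1, U7=0, U8=1, U9=0, U10=1, giving Y=1. Observed 0.
Test 1: faults giving observed 0 are {U9 stuck-at-1, U9 inverted output, U10 stuck-at-0, U10 inverted output}.
Test 2 (P=0, Q=0, R=0, S=0, T=0): fault-free U1=0, U2=0, U3=0, U4=1, U5=0, U6=1, U7=0, U8=1, U9=1, U10=0 → 0; observed 0. Eliminates U9 inverted output, U10 inverted output.
Test 3 (P=1, Q=1, R=1, S=1, T=1): fault-free U1=1, U2=1, U3=1, U4=0, U5=1, U6=0, U7=1, U8=0, U9=0, U10=1 → 1; observed 1. Eliminates U10 stuck-at-0.
Only U9 stuck-at-1 is consistent with every test.

U9 stuck-at-1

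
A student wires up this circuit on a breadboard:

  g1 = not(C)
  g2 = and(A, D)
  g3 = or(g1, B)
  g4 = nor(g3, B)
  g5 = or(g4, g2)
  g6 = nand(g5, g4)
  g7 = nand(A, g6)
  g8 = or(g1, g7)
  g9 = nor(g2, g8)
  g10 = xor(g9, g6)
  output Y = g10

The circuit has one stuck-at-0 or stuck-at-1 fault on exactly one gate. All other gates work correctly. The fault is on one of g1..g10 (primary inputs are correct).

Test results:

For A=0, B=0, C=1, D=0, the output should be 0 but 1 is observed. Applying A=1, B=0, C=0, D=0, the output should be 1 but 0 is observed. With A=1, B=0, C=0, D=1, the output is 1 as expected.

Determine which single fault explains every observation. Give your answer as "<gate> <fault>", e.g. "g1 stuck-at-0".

Fault-free values for test 1 (A=0, B=0, C=1, D=0): g1=0, g2=0, g3=0, g4=1, g5=1, g6=0, g7=1, g8=1, g9=0, g10=0, giving Y=0. Observed 1.
Test 1: faults giving observed 1 are {g1 stuck-at-1, g3 stuck-at-1, g4 stuck-at-0, g5 stuck-at-0, g6 stuck-at-1, g7 stuck-at-0, g8 stuck-at-0, g9 stuck-at-1, g10 stuck-at-1}.
Test 2 (A=1, B=0, C=0, D=0): fault-free g1=1, g2=0, g3=1, g4=0, g5=0, g6=1, g7=0, g8=1, g9=0, g10=1 → 1; observed 0. Eliminates g1 stuck-at-1, g3 stuck-at-1, g4 stuck-at-0, g5 stuck-at-0, g6 stuck-at-1, g7 stuck-at-0, g10 stuck-at-1.
Test 3 (A=1, B=0, C=0, D=1): fault-free g1=1, g2=1, g3=1, g4=0, g5=1, g6=1, g7=0, g8=1, g9=0, g10=1 → 1; observed 1. Eliminates g9 stuck-at-1.
Only g8 stuck-at-0 is consistent with every test.

g8 stuck-at-0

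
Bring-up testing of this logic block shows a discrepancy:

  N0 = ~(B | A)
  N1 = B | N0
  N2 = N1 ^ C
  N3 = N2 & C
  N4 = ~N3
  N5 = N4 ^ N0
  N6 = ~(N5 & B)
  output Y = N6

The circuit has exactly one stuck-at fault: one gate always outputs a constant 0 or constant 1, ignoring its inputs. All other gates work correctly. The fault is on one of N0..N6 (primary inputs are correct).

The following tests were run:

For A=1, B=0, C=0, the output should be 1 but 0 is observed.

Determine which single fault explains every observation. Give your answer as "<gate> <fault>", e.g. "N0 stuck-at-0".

Fault-free values for test 1 (A=1, B=0, C=0): N0=0, N1=0, N2=0, N3=0, N4=1, N5=1, N6=1, giving Y=1. Observed 0.
Test 1: faults giving observed 0 are {N6 stuck-at-0}.
Only N6 stuck-at-0 is consistent with every test.

N6 stuck-at-0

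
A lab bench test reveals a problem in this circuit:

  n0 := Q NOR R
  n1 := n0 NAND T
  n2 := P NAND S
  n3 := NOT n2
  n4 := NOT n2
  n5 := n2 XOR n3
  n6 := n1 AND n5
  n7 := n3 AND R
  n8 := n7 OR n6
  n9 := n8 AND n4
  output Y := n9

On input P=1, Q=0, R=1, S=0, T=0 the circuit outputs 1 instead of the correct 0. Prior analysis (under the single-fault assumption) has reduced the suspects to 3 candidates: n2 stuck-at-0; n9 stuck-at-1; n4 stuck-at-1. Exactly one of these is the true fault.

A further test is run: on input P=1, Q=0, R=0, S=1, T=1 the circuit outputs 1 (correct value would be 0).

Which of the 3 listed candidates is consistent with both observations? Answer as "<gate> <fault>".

Evaluate each candidate on input P=1, Q=0, R=0, S=1, T=1:
  n2 stuck-at-0: n0=1, n1=0, n2=0 [stuck-at-0], n3=1, n4=1, n5=1, n6=0, n7=0, n8=0, n9=0 → 0 — eliminated
  n9 stuck-at-1: n0=1, n1=0, n2=0, n3=1, n4=1, n5=1, n6=0, n7=0, n8=0, n9=1 [stuck-at-1] → 1 — matches
  n4 stuck-at-1: n0=1, n1=0, n2=0, n3=1, n4=1 [stuck-at-1], n5=1, n6=0, n7=0, n8=0, n9=0 → 0 — eliminated
Only n9 stuck-at-1 reproduces the observed 1.

n9 stuck-at-1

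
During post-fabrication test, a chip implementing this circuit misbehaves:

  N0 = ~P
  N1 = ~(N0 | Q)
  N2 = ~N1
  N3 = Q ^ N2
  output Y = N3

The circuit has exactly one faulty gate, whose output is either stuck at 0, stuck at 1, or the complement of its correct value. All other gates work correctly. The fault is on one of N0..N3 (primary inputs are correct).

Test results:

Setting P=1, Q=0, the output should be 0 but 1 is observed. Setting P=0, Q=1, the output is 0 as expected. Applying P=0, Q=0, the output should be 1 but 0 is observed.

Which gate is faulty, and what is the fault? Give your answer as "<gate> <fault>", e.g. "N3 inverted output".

N0 inverted output

Fault-free values for test 1 (P=1, Q=0): N0=0, N1=1, N2=0, N3=0, giving Y=0. Observed 1.
Test 1: faults giving observed 1 are {N0 stuck-at-1, N0 inverted output, N1 stuck-at-0, N1 inverted output, N2 stuck-at-1, N2 inverted output, N3 stuck-at-1, N3 inverted output}.
Test 2 (P=0, Q=1): fault-free N0=1, N1=0, N2=1, N3=0 → 0; observed 0. Eliminates N1 inverted output, N2 inverted output, N3 stuck-at-1, N3 inverted output.
Test 3 (P=0, Q=0): fault-free N0=1, N1=0, N2=1, N3=1 → 1; observed 0. Eliminates N0 stuck-at-1, N1 stuck-at-0, N2 stuck-at-1.
Only N0 inverted output is consistent with every test.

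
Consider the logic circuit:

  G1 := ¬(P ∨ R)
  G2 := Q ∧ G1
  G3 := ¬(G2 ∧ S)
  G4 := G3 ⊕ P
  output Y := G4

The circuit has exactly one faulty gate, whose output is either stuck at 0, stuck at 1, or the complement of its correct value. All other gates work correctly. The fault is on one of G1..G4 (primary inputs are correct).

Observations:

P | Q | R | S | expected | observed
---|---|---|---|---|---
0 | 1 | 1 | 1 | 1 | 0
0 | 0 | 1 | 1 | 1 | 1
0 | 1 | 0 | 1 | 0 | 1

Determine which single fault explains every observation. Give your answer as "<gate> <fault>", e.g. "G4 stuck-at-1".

G1 inverted output

Fault-free values for test 1 (P=0, Q=1, R=1, S=1): G1=0, G2=0, G3=1, G4=1, giving Y=1. Observed 0.
Test 1: faults giving observed 0 are {G1 stuck-at-1, G1 inverted output, G2 stuck-at-1, G2 inverted output, G3 stuck-at-0, G3 inverted output, G4 stuck-at-0, G4 inverted output}.
Test 2 (P=0, Q=0, R=1, S=1): fault-free G1=0, G2=0, G3=1, G4=1 → 1; observed 1. Eliminates G2 stuck-at-1, G2 inverted output, G3 stuck-at-0, G3 inverted output, G4 stuck-at-0, G4 inverted output.
Test 3 (P=0, Q=1, R=0, S=1): fault-free G1=1, G2=1, G3=0, G4=0 → 0; observed 1. Eliminates G1 stuck-at-1.
Only G1 inverted output is consistent with every test.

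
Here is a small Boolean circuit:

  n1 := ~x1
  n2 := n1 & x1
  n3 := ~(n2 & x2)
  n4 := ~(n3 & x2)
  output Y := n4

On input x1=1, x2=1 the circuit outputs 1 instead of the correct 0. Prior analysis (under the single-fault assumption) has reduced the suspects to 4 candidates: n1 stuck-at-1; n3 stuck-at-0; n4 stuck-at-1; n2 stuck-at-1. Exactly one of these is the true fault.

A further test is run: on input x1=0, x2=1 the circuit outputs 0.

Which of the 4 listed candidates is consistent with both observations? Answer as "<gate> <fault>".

Evaluate each candidate on input x1=0, x2=1:
  n1 stuck-at-1: n1=1 [stuck-at-1], n2=0, n3=1, n4=0 → 0 — matches
  n3 stuck-at-0: n1=1, n2=0, n3=0 [stuck-at-0], n4=1 → 1 — eliminated
  n4 stuck-at-1: n1=1, n2=0, n3=1, n4=1 [stuck-at-1] → 1 — eliminated
  n2 stuck-at-1: n1=1, n2=1 [stuck-at-1], n3=0, n4=1 → 1 — eliminated
Only n1 stuck-at-1 reproduces the observed 0.

n1 stuck-at-1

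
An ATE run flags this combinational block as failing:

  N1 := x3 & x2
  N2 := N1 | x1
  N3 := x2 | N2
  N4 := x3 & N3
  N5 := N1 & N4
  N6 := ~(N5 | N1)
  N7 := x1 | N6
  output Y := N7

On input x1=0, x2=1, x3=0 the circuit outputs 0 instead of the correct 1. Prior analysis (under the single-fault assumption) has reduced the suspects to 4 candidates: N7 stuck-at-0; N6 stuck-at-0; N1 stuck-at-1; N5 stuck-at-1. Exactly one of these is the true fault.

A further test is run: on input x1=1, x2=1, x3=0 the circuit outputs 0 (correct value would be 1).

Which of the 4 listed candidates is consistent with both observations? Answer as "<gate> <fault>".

Evaluate each candidate on input x1=1, x2=1, x3=0:
  N7 stuck-at-0: N1=0, N2=1, N3=1, N4=0, N5=0, N6=1, N7=0 [stuck-at-0] → 0 — matches
  N6 stuck-at-0: N1=0, N2=1, N3=1, N4=0, N5=0, N6=0 [stuck-at-0], N7=1 → 1 — eliminated
  N1 stuck-at-1: N1=1 [stuck-at-1], N2=1, N3=1, N4=0, N5=0, N6=0, N7=1 → 1 — eliminated
  N5 stuck-at-1: N1=0, N2=1, N3=1, N4=0, N5=1 [stuck-at-1], N6=0, N7=1 → 1 — eliminated
Only N7 stuck-at-0 reproduces the observed 0.

N7 stuck-at-0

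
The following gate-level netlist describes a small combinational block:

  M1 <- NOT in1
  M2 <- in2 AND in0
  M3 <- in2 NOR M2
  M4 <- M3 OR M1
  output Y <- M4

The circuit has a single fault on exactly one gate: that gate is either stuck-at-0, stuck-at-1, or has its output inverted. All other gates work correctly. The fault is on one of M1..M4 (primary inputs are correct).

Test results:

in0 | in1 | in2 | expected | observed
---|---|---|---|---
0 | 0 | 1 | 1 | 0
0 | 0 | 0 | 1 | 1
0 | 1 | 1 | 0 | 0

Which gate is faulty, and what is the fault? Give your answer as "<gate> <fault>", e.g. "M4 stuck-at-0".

M1 stuck-at-0

Fault-free values for test 1 (in0=0, in1=0, in2=1): M1=1, M2=0, M3=0, M4=1, giving Y=1. Observed 0.
Test 1: faults giving observed 0 are {M1 stuck-at-0, M1 inverted output, M4 stuck-at-0, M4 inverted output}.
Test 2 (in0=0, in1=0, in2=0): fault-free M1=1, M2=0, M3=1, M4=1 → 1; observed 1. Eliminates M4 stuck-at-0, M4 inverted output.
Test 3 (in0=0, in1=1, in2=1): fault-free M1=0, M2=0, M3=0, M4=0 → 0; observed 0. Eliminates M1 inverted output.
Only M1 stuck-at-0 is consistent with every test.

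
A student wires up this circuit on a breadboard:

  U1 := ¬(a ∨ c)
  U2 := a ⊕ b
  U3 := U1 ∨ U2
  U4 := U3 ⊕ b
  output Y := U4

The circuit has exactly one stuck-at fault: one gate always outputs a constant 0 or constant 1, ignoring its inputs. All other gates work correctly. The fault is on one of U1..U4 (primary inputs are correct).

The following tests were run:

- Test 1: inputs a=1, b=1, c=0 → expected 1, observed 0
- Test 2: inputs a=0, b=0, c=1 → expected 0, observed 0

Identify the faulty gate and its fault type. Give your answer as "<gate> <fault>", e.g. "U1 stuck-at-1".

Fault-free values for test 1 (a=1, b=1, c=0): U1=0, U2=0, U3=0, U4=1, giving Y=1. Observed 0.
Test 1: faults giving observed 0 are {U1 stuck-at-1, U2 stuck-at-1, U3 stuck-at-1, U4 stuck-at-0}.
Test 2 (a=0, b=0, c=1): fault-free U1=0, U2=0, U3=0, U4=0 → 0; observed 0. Eliminates U1 stuck-at-1, U2 stuck-at-1, U3 stuck-at-1.
Only U4 stuck-at-0 is consistent with every test.

U4 stuck-at-0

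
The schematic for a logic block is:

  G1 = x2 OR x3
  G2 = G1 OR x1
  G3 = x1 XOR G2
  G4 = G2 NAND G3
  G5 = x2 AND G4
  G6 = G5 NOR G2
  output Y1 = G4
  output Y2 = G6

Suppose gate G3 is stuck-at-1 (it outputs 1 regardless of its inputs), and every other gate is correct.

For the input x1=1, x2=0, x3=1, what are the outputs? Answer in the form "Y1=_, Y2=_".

Y1=0, Y2=0

Propagate with G3 forced: G1=1, G2=1, G3=1 [stuck-at-1], G4=0, G5=0, G6=0.
So the outputs are Y1=0, Y2=0. (Without the fault they would be Y1=1, Y2=0.)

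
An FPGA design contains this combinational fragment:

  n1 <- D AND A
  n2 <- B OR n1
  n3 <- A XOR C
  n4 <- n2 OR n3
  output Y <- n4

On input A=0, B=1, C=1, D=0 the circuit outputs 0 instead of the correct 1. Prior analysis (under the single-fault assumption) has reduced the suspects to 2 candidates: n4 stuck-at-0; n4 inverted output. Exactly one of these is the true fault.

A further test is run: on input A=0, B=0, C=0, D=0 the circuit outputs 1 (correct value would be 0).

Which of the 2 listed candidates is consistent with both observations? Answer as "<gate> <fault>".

n4 inverted output

Evaluate each candidate on input A=0, B=0, C=0, D=0:
  n4 stuck-at-0: n1=0, n2=0, n3=0, n4=0 [stuck-at-0] → 0 — eliminated
  n4 inverted output: n1=0, n2=0, n3=0, n4=1 [inverted output] → 1 — matches
Only n4 inverted output reproduces the observed 1.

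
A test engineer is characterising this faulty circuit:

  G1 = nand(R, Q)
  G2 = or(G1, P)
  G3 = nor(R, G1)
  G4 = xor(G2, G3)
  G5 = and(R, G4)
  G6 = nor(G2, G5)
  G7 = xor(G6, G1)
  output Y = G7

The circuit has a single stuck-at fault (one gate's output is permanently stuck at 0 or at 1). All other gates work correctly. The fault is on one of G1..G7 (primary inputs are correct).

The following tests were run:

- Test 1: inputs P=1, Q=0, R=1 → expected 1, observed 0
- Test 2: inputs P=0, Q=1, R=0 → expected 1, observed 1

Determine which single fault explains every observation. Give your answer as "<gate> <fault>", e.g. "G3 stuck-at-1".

G1 stuck-at-0

Fault-free values for test 1 (P=1, Q=0, R=1): G1=1, G2=1, G3=0, G4=1, G5=1, G6=0, G7=1, giving Y=1. Observed 0.
Test 1: faults giving observed 0 are {G1 stuck-at-0, G2 stuck-at-0, G6 stuck-at-1, G7 stuck-at-0}.
Test 2 (P=0, Q=1, R=0): fault-free G1=1, G2=1, G3=0, G4=1, G5=0, G6=0, G7=1 → 1; observed 1. Eliminates G2 stuck-at-0, G6 stuck-at-1, G7 stuck-at-0.
Only G1 stuck-at-0 is consistent with every test.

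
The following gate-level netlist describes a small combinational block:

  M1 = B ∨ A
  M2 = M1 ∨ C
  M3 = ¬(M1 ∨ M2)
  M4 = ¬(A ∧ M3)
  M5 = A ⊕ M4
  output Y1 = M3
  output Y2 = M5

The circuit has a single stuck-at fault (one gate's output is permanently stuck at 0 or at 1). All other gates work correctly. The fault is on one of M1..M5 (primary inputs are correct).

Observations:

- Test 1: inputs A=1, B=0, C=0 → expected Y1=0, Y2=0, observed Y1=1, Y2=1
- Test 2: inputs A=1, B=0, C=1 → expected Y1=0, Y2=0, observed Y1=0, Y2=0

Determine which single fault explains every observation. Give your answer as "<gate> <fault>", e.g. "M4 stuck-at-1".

Fault-free values for test 1 (A=1, B=0, C=0): M1=1, M2=1, M3=0, M4=1, M5=0, giving Y1=0, Y2=0. Observed Y1=1, Y2=1.
Test 1: faults giving observed Y1=1, Y2=1 are {M1 stuck-at-0, M3 stuck-at-1}.
Test 2 (A=1, B=0, C=1): fault-free M1=1, M2=1, M3=0, M4=1, M5=0 → Y1=0, Y2=0; observed Y1=0, Y2=0. Eliminates M3 stuck-at-1.
Only M1 stuck-at-0 is consistent with every test.

M1 stuck-at-0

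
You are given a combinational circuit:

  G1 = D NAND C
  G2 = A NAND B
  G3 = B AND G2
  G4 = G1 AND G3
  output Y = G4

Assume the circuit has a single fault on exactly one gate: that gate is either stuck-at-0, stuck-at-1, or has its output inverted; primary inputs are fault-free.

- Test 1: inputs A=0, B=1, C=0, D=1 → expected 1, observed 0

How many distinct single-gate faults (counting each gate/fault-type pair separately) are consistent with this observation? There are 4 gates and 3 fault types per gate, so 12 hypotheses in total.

8

Fault-free: G1=1, G2=1, G3=1, G4=1 → 1. Observed 0.
  G1 stuck-at-0: output 0 ✓
  G1 stuck-at-1: output 1 ✗
  G1 inverted output: output 0 ✓
  G2 stuck-at-0: output 0 ✓
  G2 stuck-at-1: output 1 ✗
  G2 inverted output: output 0 ✓
  G3 stuck-at-0: output 0 ✓
  G3 stuck-at-1: output 1 ✗
  G3 inverted output: output 0 ✓
  G4 stuck-at-0: output 0 ✓
  G4 stuck-at-1: output 1 ✗
  G4 inverted output: output 0 ✓
Consistent faults: {G1 stuck-at-0, G1 inverted output, G2 stuck-at-0, G2 inverted output, G3 stuck-at-0, G3 inverted output, G4 stuck-at-0, G4 inverted output} — 8 in all.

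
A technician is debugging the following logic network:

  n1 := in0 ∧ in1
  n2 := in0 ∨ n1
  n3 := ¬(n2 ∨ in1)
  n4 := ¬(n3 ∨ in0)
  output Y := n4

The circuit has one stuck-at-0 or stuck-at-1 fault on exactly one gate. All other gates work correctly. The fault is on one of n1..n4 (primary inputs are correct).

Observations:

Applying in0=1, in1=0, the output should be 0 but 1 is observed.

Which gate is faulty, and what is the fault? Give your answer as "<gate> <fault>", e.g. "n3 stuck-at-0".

Fault-free values for test 1 (in0=1, in1=0): n1=0, n2=1, n3=0, n4=0, giving Y=0. Observed 1.
Test 1: faults giving observed 1 are {n4 stuck-at-1}.
Only n4 stuck-at-1 is consistent with every test.

n4 stuck-at-1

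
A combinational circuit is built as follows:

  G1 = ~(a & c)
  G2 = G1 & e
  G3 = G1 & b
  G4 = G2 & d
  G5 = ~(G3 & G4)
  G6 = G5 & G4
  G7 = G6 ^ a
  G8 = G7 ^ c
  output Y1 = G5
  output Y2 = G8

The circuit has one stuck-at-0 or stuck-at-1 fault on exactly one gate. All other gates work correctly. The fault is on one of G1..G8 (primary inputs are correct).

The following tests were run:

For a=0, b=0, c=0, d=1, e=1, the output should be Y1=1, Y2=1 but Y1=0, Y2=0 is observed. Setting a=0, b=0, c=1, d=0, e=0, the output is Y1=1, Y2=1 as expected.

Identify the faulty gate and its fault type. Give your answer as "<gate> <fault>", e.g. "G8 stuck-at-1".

G3 stuck-at-1

Fault-free values for test 1 (a=0, b=0, c=0, d=1, e=1): G1=1, G2=1, G3=0, G4=1, G5=1, G6=1, G7=1, G8=1, giving Y1=1, Y2=1. Observed Y1=0, Y2=0.
Test 1: faults giving observed Y1=0, Y2=0 are {G3 stuck-at-1, G5 stuck-at-0}.
Test 2 (a=0, b=0, c=1, d=0, e=0): fault-free G1=1, G2=0, G3=0, G4=0, G5=1, G6=0, G7=0, G8=1 → Y1=1, Y2=1; observed Y1=1, Y2=1. Eliminates G5 stuck-at-0.
Only G3 stuck-at-1 is consistent with every test.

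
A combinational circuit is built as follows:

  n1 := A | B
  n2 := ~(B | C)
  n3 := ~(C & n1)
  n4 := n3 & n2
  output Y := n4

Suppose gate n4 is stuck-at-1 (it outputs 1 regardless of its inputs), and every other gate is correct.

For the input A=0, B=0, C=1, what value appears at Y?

1

Propagate with n4 forced: n1=0, n2=0, n3=1, n4=1 [stuck-at-1].
So Y = 1. (Without the fault it would be 0.)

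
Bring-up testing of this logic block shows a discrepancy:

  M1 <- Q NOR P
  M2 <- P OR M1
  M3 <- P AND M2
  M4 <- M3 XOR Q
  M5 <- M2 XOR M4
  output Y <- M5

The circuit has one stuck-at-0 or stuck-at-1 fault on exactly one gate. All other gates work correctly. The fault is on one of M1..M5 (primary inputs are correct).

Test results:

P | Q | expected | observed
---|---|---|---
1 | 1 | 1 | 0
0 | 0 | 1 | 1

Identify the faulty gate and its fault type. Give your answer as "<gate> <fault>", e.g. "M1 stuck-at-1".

M3 stuck-at-0

Fault-free values for test 1 (P=1, Q=1): M1=0, M2=1, M3=1, M4=0, M5=1, giving Y=1. Observed 0.
Test 1: faults giving observed 0 are {M3 stuck-at-0, M4 stuck-at-1, M5 stuck-at-0}.
Test 2 (P=0, Q=0): fault-free M1=1, M2=1, M3=0, M4=0, M5=1 → 1; observed 1. Eliminates M4 stuck-at-1, M5 stuck-at-0.
Only M3 stuck-at-0 is consistent with every test.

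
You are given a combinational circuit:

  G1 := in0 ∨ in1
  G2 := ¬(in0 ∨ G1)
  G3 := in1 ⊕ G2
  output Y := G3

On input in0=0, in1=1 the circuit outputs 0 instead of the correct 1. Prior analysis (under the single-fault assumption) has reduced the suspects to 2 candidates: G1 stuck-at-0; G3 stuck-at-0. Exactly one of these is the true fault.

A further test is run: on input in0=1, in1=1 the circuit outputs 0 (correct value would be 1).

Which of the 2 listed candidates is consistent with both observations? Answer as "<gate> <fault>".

G3 stuck-at-0

Evaluate each candidate on input in0=1, in1=1:
  G1 stuck-at-0: G1=0 [stuck-at-0], G2=0, G3=1 → 1 — eliminated
  G3 stuck-at-0: G1=1, G2=0, G3=0 [stuck-at-0] → 0 — matches
Only G3 stuck-at-0 reproduces the observed 0.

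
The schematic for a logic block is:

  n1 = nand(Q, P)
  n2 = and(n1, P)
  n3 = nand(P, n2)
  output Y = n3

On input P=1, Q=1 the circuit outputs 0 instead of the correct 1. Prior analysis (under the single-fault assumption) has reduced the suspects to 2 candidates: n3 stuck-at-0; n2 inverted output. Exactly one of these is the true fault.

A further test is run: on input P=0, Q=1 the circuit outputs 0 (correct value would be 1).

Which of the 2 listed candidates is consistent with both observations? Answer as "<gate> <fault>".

n3 stuck-at-0

Evaluate each candidate on input P=0, Q=1:
  n3 stuck-at-0: n1=1, n2=0, n3=0 [stuck-at-0] → 0 — matches
  n2 inverted output: n1=1, n2=1 [inverted output], n3=1 → 1 — eliminated
Only n3 stuck-at-0 reproduces the observed 0.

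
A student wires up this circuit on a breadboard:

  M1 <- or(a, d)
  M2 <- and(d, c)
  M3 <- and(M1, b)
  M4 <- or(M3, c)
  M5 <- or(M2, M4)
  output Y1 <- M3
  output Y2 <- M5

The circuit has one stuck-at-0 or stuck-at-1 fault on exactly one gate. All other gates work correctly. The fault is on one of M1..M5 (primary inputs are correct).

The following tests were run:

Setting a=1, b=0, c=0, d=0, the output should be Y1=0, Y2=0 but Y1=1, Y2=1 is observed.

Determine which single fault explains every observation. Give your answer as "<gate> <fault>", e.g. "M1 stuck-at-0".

Fault-free values for test 1 (a=1, b=0, c=0, d=0): M1=1, M2=0, M3=0, M4=0, M5=0, giving Y1=0, Y2=0. Observed Y1=1, Y2=1.
Test 1: faults giving observed Y1=1, Y2=1 are {M3 stuck-at-1}.
Only M3 stuck-at-1 is consistent with every test.

M3 stuck-at-1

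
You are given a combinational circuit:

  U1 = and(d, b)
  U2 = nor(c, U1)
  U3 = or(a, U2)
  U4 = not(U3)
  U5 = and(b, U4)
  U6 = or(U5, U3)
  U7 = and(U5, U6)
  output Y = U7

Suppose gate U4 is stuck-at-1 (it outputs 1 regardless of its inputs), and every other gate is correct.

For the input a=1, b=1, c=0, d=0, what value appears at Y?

Propagate with U4 forced: U1=0, U2=1, U3=1, U4=1 [stuck-at-1], U5=1, U6=1, U7=1.
So Y = 1. (Without the fault it would be 0.)

1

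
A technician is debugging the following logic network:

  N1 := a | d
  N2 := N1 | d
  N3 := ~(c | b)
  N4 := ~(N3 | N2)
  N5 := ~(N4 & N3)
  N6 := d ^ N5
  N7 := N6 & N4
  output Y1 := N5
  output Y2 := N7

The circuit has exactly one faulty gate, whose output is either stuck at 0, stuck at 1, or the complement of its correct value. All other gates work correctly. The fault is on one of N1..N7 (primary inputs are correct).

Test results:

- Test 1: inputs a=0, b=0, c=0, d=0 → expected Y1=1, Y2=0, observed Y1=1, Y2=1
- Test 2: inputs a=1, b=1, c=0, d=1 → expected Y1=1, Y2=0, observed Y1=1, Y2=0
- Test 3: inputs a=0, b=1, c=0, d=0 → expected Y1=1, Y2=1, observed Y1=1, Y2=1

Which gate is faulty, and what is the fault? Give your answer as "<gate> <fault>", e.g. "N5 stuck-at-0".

N3 stuck-at-0

Fault-free values for test 1 (a=0, b=0, c=0, d=0): N1=0, N2=0, N3=1, N4=0, N5=1, N6=1, N7=0, giving Y1=1, Y2=0. Observed Y1=1, Y2=1.
Test 1: faults giving observed Y1=1, Y2=1 are {N3 stuck-at-0, N3 inverted output, N7 stuck-at-1, N7 inverted output}.
Test 2 (a=1, b=1, c=0, d=1): fault-free N1=1, N2=1, N3=0, N4=0, N5=1, N6=0, N7=0 → Y1=1, Y2=0; observed Y1=1, Y2=0. Eliminates N7 stuck-at-1, N7 inverted output.
Test 3 (a=0, b=1, c=0, d=0): fault-free N1=0, N2=0, N3=0, N4=1, N5=1, N6=1, N7=1 → Y1=1, Y2=1; observed Y1=1, Y2=1. Eliminates N3 inverted output.
Only N3 stuck-at-0 is consistent with every test.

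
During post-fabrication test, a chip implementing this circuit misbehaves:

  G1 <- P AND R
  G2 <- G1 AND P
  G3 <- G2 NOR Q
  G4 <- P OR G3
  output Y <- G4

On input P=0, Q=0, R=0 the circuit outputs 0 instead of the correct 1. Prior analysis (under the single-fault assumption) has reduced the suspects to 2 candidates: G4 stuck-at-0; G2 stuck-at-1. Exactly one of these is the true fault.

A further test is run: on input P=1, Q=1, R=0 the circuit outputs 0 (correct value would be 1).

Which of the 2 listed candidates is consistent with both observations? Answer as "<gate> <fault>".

G4 stuck-at-0

Evaluate each candidate on input P=1, Q=1, R=0:
  G4 stuck-at-0: G1=0, G2=0, G3=0, G4=0 [stuck-at-0] → 0 — matches
  G2 stuck-at-1: G1=0, G2=1 [stuck-at-1], G3=0, G4=1 → 1 — eliminated
Only G4 stuck-at-0 reproduces the observed 0.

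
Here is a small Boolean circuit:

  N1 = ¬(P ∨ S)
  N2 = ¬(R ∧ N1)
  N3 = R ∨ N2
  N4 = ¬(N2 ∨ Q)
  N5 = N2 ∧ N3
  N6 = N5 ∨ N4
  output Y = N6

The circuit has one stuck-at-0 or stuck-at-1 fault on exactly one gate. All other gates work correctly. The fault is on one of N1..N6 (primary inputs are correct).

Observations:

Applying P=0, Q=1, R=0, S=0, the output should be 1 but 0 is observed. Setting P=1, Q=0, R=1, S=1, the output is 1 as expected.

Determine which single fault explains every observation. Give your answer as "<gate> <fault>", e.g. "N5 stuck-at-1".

Fault-free values for test 1 (P=0, Q=1, R=0, S=0): N1=1, N2=1, N3=1, N4=0, N5=1, N6=1, giving Y=1. Observed 0.
Test 1: faults giving observed 0 are {N2 stuck-at-0, N3 stuck-at-0, N5 stuck-at-0, N6 stuck-at-0}.
Test 2 (P=1, Q=0, R=1, S=1): fault-free N1=0, N2=1, N3=1, N4=0, N5=1, N6=1 → 1; observed 1. Eliminates N3 stuck-at-0, N5 stuck-at-0, N6 stuck-at-0.
Only N2 stuck-at-0 is consistent with every test.

N2 stuck-at-0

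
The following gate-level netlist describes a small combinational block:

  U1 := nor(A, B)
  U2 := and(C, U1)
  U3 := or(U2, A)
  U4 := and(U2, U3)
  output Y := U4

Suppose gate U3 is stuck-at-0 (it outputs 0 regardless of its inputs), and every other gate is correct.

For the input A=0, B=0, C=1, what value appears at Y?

Propagate with U3 forced: U1=1, U2=1, U3=0 [stuck-at-0], U4=0.
So Y = 0. (Without the fault it would be 1.)

0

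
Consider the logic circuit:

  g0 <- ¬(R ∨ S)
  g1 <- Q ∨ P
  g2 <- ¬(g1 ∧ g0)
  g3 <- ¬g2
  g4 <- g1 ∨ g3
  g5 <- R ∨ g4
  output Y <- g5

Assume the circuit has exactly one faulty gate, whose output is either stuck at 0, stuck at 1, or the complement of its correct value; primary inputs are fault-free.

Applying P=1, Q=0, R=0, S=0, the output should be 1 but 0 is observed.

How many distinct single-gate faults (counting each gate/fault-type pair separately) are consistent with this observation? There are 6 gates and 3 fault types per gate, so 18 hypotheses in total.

6

Fault-free: g0=1, g1=1, g2=0, g3=1, g4=1, g5=1 → 1. Observed 0.
  g0: none of the 3 fault types match ✗
  g1: stuck-at-0, inverted output ✓; others ✗
  g2: none of the 3 fault types match ✗
  g3: none of the 3 fault types match ✗
  g4: stuck-at-0, inverted output ✓; others ✗
  g5: stuck-at-0, inverted output ✓; others ✗
Consistent faults: {g1 stuck-at-0, g1 inverted output, g4 stuck-at-0, g4 inverted output, g5 stuck-at-0, g5 inverted output} — 6 in all.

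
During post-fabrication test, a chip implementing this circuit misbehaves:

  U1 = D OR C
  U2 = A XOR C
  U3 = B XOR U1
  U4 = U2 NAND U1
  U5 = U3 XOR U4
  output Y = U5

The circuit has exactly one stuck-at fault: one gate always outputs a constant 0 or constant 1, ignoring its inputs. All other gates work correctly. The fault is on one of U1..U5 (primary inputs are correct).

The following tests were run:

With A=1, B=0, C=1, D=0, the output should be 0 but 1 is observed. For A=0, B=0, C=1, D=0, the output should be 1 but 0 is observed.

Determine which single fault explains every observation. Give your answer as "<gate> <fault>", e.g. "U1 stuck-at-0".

Fault-free values for test 1 (A=1, B=0, C=1, D=0): U1=1, U2=0, U3=1, U4=1, U5=0, giving Y=0. Observed 1.
Test 1: faults giving observed 1 are {U1 stuck-at-0, U2 stuck-at-1, U3 stuck-at-0, U4 stuck-at-0, U5 stuck-at-1}.
Test 2 (A=0, B=0, C=1, D=0): fault-free U1=1, U2=1, U3=1, U4=0, U5=1 → 1; observed 0. Eliminates U1 stuck-at-0, U2 stuck-at-1, U4 stuck-at-0, U5 stuck-at-1.
Only U3 stuck-at-0 is consistent with every test.

U3 stuck-at-0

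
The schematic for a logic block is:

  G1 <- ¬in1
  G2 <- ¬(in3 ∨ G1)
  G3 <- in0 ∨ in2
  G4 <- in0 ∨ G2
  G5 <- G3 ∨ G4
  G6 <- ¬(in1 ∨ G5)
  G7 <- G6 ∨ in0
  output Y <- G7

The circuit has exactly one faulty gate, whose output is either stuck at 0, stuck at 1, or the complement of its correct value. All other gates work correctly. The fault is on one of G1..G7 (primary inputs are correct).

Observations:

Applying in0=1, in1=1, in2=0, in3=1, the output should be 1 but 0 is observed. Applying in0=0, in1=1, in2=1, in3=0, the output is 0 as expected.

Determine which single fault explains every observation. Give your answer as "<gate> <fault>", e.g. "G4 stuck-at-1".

G7 stuck-at-0

Fault-free values for test 1 (in0=1, in1=1, in2=0, in3=1): G1=0, G2=0, G3=1, G4=1, G5=1, G6=0, G7=1, giving Y=1. Observed 0.
Test 1: faults giving observed 0 are {G7 stuck-at-0, G7 inverted output}.
Test 2 (in0=0, in1=1, in2=1, in3=0): fault-free G1=0, G2=1, G3=1, G4=1, G5=1, G6=0, G7=0 → 0; observed 0. Eliminates G7 inverted output.
Only G7 stuck-at-0 is consistent with every test.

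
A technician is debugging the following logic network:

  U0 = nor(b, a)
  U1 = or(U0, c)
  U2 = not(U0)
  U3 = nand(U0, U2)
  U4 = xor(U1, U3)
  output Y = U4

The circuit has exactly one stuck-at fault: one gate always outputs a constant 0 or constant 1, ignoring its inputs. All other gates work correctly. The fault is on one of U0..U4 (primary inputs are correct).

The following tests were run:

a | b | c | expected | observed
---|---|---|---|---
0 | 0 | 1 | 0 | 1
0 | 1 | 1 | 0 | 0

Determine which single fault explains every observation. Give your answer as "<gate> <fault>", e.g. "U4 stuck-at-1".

Fault-free values for test 1 (a=0, b=0, c=1): U0=1, U1=1, U2=0, U3=1, U4=0, giving Y=0. Observed 1.
Test 1: faults giving observed 1 are {U1 stuck-at-0, U2 stuck-at-1, U3 stuck-at-0, U4 stuck-at-1}.
Test 2 (a=0, b=1, c=1): fault-free U0=0, U1=1, U2=1, U3=1, U4=0 → 0; observed 0. Eliminates U1 stuck-at-0, U3 stuck-at-0, U4 stuck-at-1.
Only U2 stuck-at-1 is consistent with every test.

U2 stuck-at-1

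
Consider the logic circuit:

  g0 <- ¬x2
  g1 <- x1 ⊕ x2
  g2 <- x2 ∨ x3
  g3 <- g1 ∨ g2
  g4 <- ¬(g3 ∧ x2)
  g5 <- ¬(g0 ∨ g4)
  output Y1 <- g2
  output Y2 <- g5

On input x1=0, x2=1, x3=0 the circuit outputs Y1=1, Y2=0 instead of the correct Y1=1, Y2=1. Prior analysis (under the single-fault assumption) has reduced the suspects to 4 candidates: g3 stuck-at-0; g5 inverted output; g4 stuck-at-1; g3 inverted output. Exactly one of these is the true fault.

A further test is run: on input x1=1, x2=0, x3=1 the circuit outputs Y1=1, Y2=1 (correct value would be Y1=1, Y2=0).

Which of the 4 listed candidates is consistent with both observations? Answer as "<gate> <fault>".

g5 inverted output

Evaluate each candidate on input x1=1, x2=0, x3=1:
  g3 stuck-at-0: g0=1, g1=1, g2=1, g3=0 [stuck-at-0], g4=1, g5=0 → Y1=1, Y2=0 — eliminated
  g5 inverted output: g0=1, g1=1, g2=1, g3=1, g4=1, g5=1 [inverted output] → Y1=1, Y2=1 — matches
  g4 stuck-at-1: g0=1, g1=1, g2=1, g3=1, g4=1 [stuck-at-1], g5=0 → Y1=1, Y2=0 — eliminated
  g3 inverted output: g0=1, g1=1, g2=1, g3=0 [inverted output], g4=1, g5=0 → Y1=1, Y2=0 — eliminated
Only g5 inverted output reproduces the observed Y1=1, Y2=1.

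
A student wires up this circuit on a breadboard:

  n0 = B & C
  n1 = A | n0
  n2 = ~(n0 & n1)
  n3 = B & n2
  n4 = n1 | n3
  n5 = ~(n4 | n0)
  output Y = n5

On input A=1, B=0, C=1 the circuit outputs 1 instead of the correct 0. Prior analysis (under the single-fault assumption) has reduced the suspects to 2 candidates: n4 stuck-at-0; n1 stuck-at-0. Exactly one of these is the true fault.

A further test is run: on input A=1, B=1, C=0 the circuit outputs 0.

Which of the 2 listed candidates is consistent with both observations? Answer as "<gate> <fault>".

Evaluate each candidate on input A=1, B=1, C=0:
  n4 stuck-at-0: n0=0, n1=1, n2=1, n3=1, n4=0 [stuck-at-0], n5=1 → 1 — eliminated
  n1 stuck-at-0: n0=0, n1=0 [stuck-at-0], n2=1, n3=1, n4=1, n5=0 → 0 — matches
Only n1 stuck-at-0 reproduces the observed 0.

n1 stuck-at-0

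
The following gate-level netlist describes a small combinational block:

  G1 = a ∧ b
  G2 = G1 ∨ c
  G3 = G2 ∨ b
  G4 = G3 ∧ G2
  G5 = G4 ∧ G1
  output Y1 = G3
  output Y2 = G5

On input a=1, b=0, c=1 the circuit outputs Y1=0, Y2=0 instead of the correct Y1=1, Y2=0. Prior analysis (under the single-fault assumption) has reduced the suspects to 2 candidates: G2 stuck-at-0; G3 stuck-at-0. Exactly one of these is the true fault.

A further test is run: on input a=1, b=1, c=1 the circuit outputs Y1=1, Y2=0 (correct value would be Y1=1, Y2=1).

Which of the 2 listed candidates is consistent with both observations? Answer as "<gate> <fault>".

Evaluate each candidate on input a=1, b=1, c=1:
  G2 stuck-at-0: G1=1, G2=0 [stuck-at-0], G3=1, G4=0, G5=0 → Y1=1, Y2=0 — matches
  G3 stuck-at-0: G1=1, G2=1, G3=0 [stuck-at-0], G4=0, G5=0 → Y1=0, Y2=0 — eliminated
Only G2 stuck-at-0 reproduces the observed Y1=1, Y2=0.

G2 stuck-at-0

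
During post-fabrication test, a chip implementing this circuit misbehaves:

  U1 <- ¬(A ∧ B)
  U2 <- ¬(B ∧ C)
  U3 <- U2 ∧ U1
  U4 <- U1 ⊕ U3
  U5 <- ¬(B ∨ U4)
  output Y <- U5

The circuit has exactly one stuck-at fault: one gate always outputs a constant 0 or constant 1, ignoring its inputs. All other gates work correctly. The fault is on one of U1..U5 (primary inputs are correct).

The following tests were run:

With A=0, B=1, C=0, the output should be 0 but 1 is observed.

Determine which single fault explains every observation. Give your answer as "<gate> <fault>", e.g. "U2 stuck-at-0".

Fault-free values for test 1 (A=0, B=1, C=0): U1=1, U2=1, U3=1, U4=0, U5=0, giving Y=0. Observed 1.
Test 1: faults giving observed 1 are {U5 stuck-at-1}.
Only U5 stuck-at-1 is consistent with every test.

U5 stuck-at-1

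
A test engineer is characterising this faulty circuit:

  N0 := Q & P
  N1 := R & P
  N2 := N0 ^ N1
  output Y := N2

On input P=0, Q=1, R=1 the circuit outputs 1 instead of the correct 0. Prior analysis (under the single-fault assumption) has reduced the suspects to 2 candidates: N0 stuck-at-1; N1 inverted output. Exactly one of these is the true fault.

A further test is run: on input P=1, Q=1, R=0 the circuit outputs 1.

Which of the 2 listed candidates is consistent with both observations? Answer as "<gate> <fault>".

N0 stuck-at-1

Evaluate each candidate on input P=1, Q=1, R=0:
  N0 stuck-at-1: N0=1 [stuck-at-1], N1=0, N2=1 → 1 — matches
  N1 inverted output: N0=1, N1=1 [inverted output], N2=0 → 0 — eliminated
Only N0 stuck-at-1 reproduces the observed 1.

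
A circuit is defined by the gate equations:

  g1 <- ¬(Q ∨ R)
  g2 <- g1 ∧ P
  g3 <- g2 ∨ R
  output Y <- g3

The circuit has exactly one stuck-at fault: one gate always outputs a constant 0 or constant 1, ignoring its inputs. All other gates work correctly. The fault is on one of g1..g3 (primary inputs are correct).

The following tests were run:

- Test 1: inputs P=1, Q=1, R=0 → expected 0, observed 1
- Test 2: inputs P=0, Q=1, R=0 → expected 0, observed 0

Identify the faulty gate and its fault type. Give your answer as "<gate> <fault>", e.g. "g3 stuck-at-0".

g1 stuck-at-1

Fault-free values for test 1 (P=1, Q=1, R=0): g1=0, g2=0, g3=0, giving Y=0. Observed 1.
Test 1: faults giving observed 1 are {g1 stuck-at-1, g2 stuck-at-1, g3 stuck-at-1}.
Test 2 (P=0, Q=1, R=0): fault-free g1=0, g2=0, g3=0 → 0; observed 0. Eliminates g2 stuck-at-1, g3 stuck-at-1.
Only g1 stuck-at-1 is consistent with every test.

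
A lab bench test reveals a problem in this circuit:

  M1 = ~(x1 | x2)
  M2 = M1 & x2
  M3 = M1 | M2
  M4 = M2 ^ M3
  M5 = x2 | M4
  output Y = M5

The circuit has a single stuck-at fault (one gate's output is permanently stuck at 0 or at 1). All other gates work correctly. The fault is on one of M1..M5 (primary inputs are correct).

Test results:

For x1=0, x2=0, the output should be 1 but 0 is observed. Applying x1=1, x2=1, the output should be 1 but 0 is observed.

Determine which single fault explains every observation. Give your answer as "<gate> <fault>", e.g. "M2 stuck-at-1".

Fault-free values for test 1 (x1=0, x2=0): M1=1, M2=0, M3=1, M4=1, M5=1, giving Y=1. Observed 0.
Test 1: faults giving observed 0 are {M1 stuck-at-0, M2 stuck-at-1, M3 stuck-at-0, M4 stuck-at-0, M5 stuck-at-0}.
Test 2 (x1=1, x2=1): fault-free M1=0, M2=0, M3=0, M4=0, M5=1 → 1; observed 0. Eliminates M1 stuck-at-0, M2 stuck-at-1, M3 stuck-at-0, M4 stuck-at-0.
Only M5 stuck-at-0 is consistent with every test.

M5 stuck-at-0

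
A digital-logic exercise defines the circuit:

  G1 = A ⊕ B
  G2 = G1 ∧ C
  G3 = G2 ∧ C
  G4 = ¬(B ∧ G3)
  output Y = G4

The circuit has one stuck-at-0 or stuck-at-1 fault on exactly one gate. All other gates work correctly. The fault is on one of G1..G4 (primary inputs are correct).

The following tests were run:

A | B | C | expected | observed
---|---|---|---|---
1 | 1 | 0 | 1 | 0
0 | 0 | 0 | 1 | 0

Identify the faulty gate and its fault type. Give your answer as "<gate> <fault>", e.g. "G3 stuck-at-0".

Fault-free values for test 1 (A=1, B=1, C=0): G1=0, G2=0, G3=0, G4=1, giving Y=1. Observed 0.
Test 1: faults giving observed 0 are {G3 stuck-at-1, G4 stuck-at-0}.
Test 2 (A=0, B=0, C=0): fault-free G1=0, G2=0, G3=0, G4=1 → 1; observed 0. Eliminates G3 stuck-at-1.
Only G4 stuck-at-0 is consistent with every test.

G4 stuck-at-0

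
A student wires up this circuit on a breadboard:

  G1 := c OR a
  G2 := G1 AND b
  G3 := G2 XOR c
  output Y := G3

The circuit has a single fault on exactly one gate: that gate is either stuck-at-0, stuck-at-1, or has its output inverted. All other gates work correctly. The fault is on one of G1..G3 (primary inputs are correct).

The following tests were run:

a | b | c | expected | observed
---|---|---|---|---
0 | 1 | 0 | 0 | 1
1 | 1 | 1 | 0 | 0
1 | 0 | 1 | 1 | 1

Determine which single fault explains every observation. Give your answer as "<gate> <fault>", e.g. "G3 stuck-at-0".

Fault-free values for test 1 (a=0, b=1, c=0): G1=0, G2=0, G3=0, giving Y=0. Observed 1.
Test 1: faults giving observed 1 are {G1 stuck-at-1, G1 inverted output, G2 stuck-at-1, G2 inverted output, G3 stuck-at-1, G3 inverted output}.
Test 2 (a=1, b=1, c=1): fault-free G1=1, G2=1, G3=0 → 0; observed 0. Eliminates G1 inverted output, G2 inverted output, G3 stuck-at-1, G3 inverted output.
Test 3 (a=1, b=0, c=1): fault-free G1=1, G2=0, G3=1 → 1; observed 1. Eliminates G2 stuck-at-1.
Only G1 stuck-at-1 is consistent with every test.

G1 stuck-at-1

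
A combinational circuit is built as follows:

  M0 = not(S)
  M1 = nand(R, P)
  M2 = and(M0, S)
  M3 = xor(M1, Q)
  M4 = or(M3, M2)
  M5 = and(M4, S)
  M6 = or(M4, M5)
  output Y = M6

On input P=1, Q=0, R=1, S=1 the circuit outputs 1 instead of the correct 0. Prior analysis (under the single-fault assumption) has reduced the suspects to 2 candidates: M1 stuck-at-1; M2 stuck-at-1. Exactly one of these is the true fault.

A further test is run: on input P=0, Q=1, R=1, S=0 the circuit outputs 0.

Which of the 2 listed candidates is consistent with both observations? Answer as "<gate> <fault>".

Evaluate each candidate on input P=0, Q=1, R=1, S=0:
  M1 stuck-at-1: M0=1, M1=1 [stuck-at-1], M2=0, M3=0, M4=0, M5=0, M6=0 → 0 — matches
  M2 stuck-at-1: M0=1, M1=1, M2=1 [stuck-at-1], M3=0, M4=1, M5=0, M6=1 → 1 — eliminated
Only M1 stuck-at-1 reproduces the observed 0.

M1 stuck-at-1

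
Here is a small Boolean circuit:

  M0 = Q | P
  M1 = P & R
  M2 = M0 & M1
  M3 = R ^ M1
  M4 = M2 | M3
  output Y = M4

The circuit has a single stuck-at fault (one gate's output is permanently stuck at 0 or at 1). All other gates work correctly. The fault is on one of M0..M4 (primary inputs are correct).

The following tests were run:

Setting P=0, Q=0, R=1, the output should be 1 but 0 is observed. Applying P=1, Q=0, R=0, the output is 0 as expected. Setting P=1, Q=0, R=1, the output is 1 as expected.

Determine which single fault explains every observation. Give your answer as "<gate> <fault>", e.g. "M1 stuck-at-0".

M3 stuck-at-0

Fault-free values for test 1 (P=0, Q=0, R=1): M0=0, M1=0, M2=0, M3=1, M4=1, giving Y=1. Observed 0.
Test 1: faults giving observed 0 are {M1 stuck-at-1, M3 stuck-at-0, M4 stuck-at-0}.
Test 2 (P=1, Q=0, R=0): fault-free M0=1, M1=0, M2=0, M3=0, M4=0 → 0; observed 0. Eliminates M1 stuck-at-1.
Test 3 (P=1, Q=0, R=1): fault-free M0=1, M1=1, M2=1, M3=0, M4=1 → 1; observed 1. Eliminates M4 stuck-at-0.
Only M3 stuck-at-0 is consistent with every test.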